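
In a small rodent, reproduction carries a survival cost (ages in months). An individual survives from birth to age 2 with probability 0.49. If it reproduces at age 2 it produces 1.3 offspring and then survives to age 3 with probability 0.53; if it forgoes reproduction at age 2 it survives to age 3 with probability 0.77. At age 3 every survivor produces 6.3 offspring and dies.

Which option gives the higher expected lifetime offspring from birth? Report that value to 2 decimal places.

breed at age 2: R₀ = 0.49 × (1.3 + 0.53 × 6.3) = 0.49 × 4.6390 = 2.2731
delay to age 3: R₀ = 0.49 × (0.77 × 6.3) = 0.49 × 4.8510 = 2.3770
Higher: delay to age 3 (2.3770).

2.38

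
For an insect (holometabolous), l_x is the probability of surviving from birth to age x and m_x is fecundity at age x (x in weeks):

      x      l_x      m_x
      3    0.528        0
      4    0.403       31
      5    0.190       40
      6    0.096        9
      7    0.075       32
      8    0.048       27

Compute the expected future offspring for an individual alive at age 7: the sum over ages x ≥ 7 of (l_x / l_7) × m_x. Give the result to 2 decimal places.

l_7 = 0.075. Conditional survival from age 7 to x is l_x / l_7.
  x=7: (0.075/0.075) × 32 = 32.0000
  x=8: (0.048/0.075) × 27 = 17.2800
Sum = 32.0000 + 17.2800 = 49.2800

49.28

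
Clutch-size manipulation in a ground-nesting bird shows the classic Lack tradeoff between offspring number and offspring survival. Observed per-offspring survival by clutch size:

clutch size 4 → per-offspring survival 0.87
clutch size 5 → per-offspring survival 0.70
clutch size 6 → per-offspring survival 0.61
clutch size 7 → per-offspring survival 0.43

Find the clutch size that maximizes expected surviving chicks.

6

Expected surviving chicks = c × s(c):
  c=4: 4 × 0.87 = 3.480
  c=5: 5 × 0.70 = 3.500
  c=6: 6 × 0.61 = 3.660
  c=7: 7 × 0.43 = 3.010
Maximum at c = 6 (3.660 surviving chicks).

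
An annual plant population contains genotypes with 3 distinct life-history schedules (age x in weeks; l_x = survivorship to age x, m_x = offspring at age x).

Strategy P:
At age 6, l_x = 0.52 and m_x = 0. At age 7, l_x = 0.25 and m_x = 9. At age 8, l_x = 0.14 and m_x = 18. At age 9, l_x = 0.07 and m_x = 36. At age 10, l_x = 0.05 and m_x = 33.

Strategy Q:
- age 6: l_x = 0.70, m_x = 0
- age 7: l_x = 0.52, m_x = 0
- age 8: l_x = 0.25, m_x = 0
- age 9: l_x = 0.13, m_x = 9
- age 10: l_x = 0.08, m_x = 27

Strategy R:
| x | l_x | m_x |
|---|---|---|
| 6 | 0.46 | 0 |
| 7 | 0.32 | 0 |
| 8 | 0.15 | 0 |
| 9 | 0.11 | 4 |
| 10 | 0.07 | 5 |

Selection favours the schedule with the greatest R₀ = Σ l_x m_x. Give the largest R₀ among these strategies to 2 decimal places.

8.94

Strategy P: R₀ = 0.52×0 + 0.25×9 + 0.14×18 + 0.07×36 + 0.05×33 = 8.9400
Strategy Q: R₀ = 0.70×0 + 0.52×0 + 0.25×0 + 0.13×9 + 0.08×27 = 3.3300
Strategy R: R₀ = 0.46×0 + 0.32×0 + 0.15×0 + 0.11×4 + 0.07×5 = 0.7900
Highest R₀: strategy P with 8.9400.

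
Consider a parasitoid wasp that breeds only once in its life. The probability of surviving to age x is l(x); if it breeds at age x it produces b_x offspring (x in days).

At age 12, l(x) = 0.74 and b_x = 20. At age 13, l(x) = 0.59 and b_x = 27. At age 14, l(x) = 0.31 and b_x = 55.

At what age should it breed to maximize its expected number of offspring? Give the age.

14

Expected offspring if breeding at age x = l(x) × b_x:
  age 12: 0.74 × 20 = 14.800
  age 13: 0.59 × 27 = 15.930
  age 14: 0.31 × 55 = 17.050
Maximum at age 14 (17.050).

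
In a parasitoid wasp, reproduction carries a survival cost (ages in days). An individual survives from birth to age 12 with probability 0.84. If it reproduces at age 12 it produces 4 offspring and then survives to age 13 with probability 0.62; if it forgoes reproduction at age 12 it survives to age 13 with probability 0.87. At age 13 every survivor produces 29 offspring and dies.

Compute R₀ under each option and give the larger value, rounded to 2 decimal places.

breed at age 12: R₀ = 0.84 × (4 + 0.62 × 29) = 0.84 × 21.9800 = 18.4632
delay to age 13: R₀ = 0.84 × (0.87 × 29) = 0.84 × 25.2300 = 21.1932
Higher: delay to age 13 (21.1932).

21.19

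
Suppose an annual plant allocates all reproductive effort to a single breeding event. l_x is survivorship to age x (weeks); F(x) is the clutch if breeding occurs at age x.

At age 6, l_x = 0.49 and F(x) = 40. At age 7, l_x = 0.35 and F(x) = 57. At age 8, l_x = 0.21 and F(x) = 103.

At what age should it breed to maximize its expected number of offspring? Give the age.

Expected offspring if breeding at age x = l_x × F(x):
  age 6: 0.49 × 40 = 19.600
  age 7: 0.35 × 57 = 19.950
  age 8: 0.21 × 103 = 21.630
Maximum at age 8 (21.630).

8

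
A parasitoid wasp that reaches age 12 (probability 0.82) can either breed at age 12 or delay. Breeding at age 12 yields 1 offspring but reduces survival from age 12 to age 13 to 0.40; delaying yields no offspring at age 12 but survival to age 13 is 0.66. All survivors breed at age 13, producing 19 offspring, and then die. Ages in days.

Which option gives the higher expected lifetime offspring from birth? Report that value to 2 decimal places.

breed at age 12: R₀ = 0.82 × (1 + 0.40 × 19) = 0.82 × 8.6000 = 7.0520
delay to age 13: R₀ = 0.82 × (0.66 × 19) = 0.82 × 12.5400 = 10.2828
Higher: delay to age 13 (10.2828).

10.28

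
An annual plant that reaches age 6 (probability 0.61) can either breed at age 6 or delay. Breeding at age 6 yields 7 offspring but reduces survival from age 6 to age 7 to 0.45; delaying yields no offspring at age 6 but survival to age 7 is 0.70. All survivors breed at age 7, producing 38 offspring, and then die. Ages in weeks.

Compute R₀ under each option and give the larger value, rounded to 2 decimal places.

16.23

breed at age 6: R₀ = 0.61 × (7 + 0.45 × 38) = 0.61 × 24.1000 = 14.7010
delay to age 7: R₀ = 0.61 × (0.70 × 38) = 0.61 × 26.6000 = 16.2260
Higher: delay to age 7 (16.2260).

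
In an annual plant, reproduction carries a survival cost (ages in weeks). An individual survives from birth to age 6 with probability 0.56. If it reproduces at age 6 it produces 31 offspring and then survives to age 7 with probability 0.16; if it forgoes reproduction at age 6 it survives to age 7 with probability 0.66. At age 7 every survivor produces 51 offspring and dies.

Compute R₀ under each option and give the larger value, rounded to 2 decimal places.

21.93

breed at age 6: R₀ = 0.56 × (31 + 0.16 × 51) = 0.56 × 39.1600 = 21.9296
delay to age 7: R₀ = 0.56 × (0.66 × 51) = 0.56 × 33.6600 = 18.8496
Higher: breed at age 6 (21.9296).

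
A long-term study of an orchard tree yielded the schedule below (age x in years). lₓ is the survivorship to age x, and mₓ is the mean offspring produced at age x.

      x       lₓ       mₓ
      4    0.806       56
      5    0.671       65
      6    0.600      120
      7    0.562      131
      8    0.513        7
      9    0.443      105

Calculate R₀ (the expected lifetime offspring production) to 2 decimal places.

284.48

R₀ = Σ lₓ mₓ:
  age 4: 0.806 × 56 = 45.1360
  age 5: 0.671 × 65 = 43.6150
  age 6: 0.600 × 120 = 72.0000
  age 7: 0.562 × 131 = 73.6220
  age 8: 0.513 × 7 = 3.5910
  age 9: 0.443 × 105 = 46.5150
R₀ = 45.1360 + 43.6150 + 72.0000 + 73.6220 + 3.5910 + 46.5150 = 284.4790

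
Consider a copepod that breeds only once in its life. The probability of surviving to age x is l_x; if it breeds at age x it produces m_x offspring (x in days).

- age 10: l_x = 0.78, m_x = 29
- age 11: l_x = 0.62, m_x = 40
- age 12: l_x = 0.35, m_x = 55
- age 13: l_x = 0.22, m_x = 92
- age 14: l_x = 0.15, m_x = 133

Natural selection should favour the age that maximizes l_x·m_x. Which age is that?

Expected offspring if breeding at age x = l_x × m_x:
  age 10: 0.78 × 29 = 22.620
  age 11: 0.62 × 40 = 24.800
  age 12: 0.35 × 55 = 19.250
  age 13: 0.22 × 92 = 20.240
  age 14: 0.15 × 133 = 19.950
Maximum at age 11 (24.800).

11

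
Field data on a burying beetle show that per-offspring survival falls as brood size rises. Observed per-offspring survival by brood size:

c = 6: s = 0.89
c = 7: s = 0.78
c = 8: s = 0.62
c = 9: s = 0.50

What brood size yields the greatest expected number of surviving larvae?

7

Expected surviving larvae = c × s(c):
  c=6: 6 × 0.89 = 5.340
  c=7: 7 × 0.78 = 5.460
  c=8: 8 × 0.62 = 4.960
  c=9: 9 × 0.50 = 4.500
Maximum at c = 7 (5.460 surviving larvae).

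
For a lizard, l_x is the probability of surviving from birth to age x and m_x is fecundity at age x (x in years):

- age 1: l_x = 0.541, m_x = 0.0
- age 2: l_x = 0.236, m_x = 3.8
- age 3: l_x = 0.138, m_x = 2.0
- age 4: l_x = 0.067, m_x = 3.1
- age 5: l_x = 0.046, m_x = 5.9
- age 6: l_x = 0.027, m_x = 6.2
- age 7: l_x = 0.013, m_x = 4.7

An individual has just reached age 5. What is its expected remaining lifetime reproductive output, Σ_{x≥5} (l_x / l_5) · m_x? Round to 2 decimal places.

l_5 = 0.046. Conditional survival from age 5 to x is l_x / l_5.
  x=5: (0.046/0.046) × 5.9 = 5.9000
  x=6: (0.027/0.046) × 6.2 = 3.6391
  x=7: (0.013/0.046) × 4.7 = 1.3283
Sum = 5.9000 + 3.6391 + 1.3283 = 10.8674

10.87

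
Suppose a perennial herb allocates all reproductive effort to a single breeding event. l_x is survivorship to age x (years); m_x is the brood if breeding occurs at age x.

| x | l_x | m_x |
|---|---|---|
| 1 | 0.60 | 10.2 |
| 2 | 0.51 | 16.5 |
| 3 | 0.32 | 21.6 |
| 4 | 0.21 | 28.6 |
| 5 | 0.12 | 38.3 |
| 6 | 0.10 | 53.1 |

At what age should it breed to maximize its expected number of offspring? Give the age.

2

Expected offspring if breeding at age x = l_x × m_x:
  age 1: 0.60 × 10.2 = 6.120
  age 2: 0.51 × 16.5 = 8.415
  age 3: 0.32 × 21.6 = 6.912
  age 4: 0.21 × 28.6 = 6.006
  age 5: 0.12 × 38.3 = 4.596
  age 6: 0.10 × 53.1 = 5.310
Maximum at age 2 (8.415).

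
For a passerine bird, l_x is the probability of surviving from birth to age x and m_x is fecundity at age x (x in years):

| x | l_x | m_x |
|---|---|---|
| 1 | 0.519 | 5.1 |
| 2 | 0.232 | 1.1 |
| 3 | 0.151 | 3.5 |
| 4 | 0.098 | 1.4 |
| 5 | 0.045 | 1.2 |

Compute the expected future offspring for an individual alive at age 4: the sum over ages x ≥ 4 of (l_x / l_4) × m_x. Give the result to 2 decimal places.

1.95

l_4 = 0.098. Conditional survival from age 4 to x is l_x / l_4.
  x=4: (0.098/0.098) × 1.4 = 1.4000
  x=5: (0.045/0.098) × 1.2 = 0.5510
Sum = 1.4000 + 0.5510 = 1.9510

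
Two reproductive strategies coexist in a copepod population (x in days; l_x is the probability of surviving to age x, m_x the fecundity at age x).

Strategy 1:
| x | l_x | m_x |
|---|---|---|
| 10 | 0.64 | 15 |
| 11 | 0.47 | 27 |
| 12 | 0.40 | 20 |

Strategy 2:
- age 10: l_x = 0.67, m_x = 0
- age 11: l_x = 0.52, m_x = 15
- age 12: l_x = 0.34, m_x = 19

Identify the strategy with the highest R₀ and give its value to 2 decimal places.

30.29

Strategy 1: R₀ = 0.64×15 + 0.47×27 + 0.40×20 = 30.2900
Strategy 2: R₀ = 0.67×0 + 0.52×15 + 0.34×19 = 14.2600
Highest R₀: strategy 1 with 30.2900.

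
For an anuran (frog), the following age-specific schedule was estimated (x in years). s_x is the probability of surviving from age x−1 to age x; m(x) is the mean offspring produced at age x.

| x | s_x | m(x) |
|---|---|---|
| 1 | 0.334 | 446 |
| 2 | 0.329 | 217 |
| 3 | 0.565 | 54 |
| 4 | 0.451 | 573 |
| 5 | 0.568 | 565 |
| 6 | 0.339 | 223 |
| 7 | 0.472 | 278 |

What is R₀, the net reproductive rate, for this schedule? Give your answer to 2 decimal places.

203.10

Survivorship from birth: l_x = s_1·s_2·…·s_x.
  l_1 = 0.33400
  l_2 = 0.10989
  l_3 = 0.06209
  l_4 = 0.02800
  l_5 = 0.01590
  l_6 = 0.00539
  l_7 = 0.00254
R₀ = Σ l_x m(x):
  age 1: 0.33400 × 446 = 148.9640
  age 2: 0.10989 × 217 = 23.8461
  age 3: 0.06209 × 54 = 3.3529
  age 4: 0.02800 × 573 = 16.0440
  age 5: 0.01590 × 565 = 8.9835
  age 6: 0.00539 × 223 = 1.2020
  age 7: 0.00254 × 278 = 0.7061
R₀ = 148.9640 + 23.8461 + 3.3529 + 16.0440 + 8.9835 + 1.2020 + 0.7061 = 203.0986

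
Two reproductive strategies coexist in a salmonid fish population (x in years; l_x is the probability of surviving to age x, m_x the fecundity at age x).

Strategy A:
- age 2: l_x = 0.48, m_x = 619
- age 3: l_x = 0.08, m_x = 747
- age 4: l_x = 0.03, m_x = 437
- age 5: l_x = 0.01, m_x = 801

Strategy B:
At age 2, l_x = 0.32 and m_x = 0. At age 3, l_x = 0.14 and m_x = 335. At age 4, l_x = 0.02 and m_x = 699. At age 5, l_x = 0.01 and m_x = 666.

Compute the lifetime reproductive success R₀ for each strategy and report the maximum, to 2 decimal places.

Strategy A: R₀ = 0.48×619 + 0.08×747 + 0.03×437 + 0.01×801 = 378.0000
Strategy B: R₀ = 0.32×0 + 0.14×335 + 0.02×699 + 0.01×666 = 67.5400
Highest R₀: strategy A with 378.0000.

378.00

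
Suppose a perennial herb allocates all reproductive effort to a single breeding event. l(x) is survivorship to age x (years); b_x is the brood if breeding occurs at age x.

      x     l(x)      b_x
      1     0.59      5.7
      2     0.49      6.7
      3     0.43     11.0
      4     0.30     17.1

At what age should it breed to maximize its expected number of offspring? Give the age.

4

Expected offspring if breeding at age x = l(x) × b_x:
  age 1: 0.59 × 5.7 = 3.363
  age 2: 0.49 × 6.7 = 3.283
  age 3: 0.43 × 11.0 = 4.730
  age 4: 0.30 × 17.1 = 5.130
Maximum at age 4 (5.130).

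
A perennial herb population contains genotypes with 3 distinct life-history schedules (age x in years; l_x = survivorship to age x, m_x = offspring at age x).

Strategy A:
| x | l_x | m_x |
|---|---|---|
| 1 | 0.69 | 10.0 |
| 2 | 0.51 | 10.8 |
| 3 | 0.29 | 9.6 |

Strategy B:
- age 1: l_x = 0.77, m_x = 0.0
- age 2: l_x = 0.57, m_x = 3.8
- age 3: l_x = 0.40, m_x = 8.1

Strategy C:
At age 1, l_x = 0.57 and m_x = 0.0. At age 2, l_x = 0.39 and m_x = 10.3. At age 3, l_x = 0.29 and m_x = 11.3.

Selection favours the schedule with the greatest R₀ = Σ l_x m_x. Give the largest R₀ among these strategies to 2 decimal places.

Strategy A: R₀ = 0.69×10.0 + 0.51×10.8 + 0.29×9.6 = 15.1920
Strategy B: R₀ = 0.77×0.0 + 0.57×3.8 + 0.40×8.1 = 5.4060
Strategy C: R₀ = 0.57×0.0 + 0.39×10.3 + 0.29×11.3 = 7.2940
Highest R₀: strategy A with 15.1920.

15.19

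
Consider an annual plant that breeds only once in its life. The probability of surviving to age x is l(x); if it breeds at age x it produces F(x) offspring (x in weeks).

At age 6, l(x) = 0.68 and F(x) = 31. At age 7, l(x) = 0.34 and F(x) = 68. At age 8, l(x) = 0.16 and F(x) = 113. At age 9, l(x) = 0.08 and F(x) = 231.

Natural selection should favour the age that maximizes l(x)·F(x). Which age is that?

Expected offspring if breeding at age x = l(x) × F(x):
  age 6: 0.68 × 31 = 21.080
  age 7: 0.34 × 68 = 23.120
  age 8: 0.16 × 113 = 18.080
  age 9: 0.08 × 231 = 18.480
Maximum at age 7 (23.120).

7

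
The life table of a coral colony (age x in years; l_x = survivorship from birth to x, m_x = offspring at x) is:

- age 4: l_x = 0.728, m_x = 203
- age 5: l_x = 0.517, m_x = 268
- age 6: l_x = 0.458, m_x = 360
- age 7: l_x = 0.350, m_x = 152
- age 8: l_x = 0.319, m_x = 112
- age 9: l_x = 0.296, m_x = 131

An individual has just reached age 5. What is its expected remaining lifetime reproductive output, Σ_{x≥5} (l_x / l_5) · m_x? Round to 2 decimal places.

833.93

l_5 = 0.517. Conditional survival from age 5 to x is l_x / l_5.
  x=5: (0.517/0.517) × 268 = 268.0000
  x=6: (0.458/0.517) × 360 = 318.9168
  x=7: (0.350/0.517) × 152 = 102.9014
  x=8: (0.319/0.517) × 112 = 69.1064
  x=9: (0.296/0.517) × 131 = 75.0019
Sum = 268.0000 + 318.9168 + 102.9014 + 69.1064 + 75.0019 = 833.9265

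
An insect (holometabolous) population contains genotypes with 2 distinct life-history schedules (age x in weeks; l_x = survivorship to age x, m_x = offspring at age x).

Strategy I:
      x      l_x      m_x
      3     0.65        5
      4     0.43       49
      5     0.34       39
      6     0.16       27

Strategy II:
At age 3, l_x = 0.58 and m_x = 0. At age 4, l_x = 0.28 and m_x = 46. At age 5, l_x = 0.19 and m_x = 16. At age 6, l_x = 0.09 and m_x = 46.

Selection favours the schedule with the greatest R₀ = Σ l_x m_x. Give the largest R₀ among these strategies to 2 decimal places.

41.90

Strategy I: R₀ = 0.65×5 + 0.43×49 + 0.34×39 + 0.16×27 = 41.9000
Strategy II: R₀ = 0.58×0 + 0.28×46 + 0.19×16 + 0.09×46 = 20.0600
Highest R₀: strategy I with 41.9000.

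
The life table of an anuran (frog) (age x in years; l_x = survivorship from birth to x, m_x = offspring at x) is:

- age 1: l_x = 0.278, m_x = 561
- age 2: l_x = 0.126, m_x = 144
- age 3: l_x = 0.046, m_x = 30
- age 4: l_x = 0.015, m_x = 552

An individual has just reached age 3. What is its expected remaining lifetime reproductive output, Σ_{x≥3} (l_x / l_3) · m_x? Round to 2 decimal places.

210.00

l_3 = 0.046. Conditional survival from age 3 to x is l_x / l_3.
  x=3: (0.046/0.046) × 30 = 30.0000
  x=4: (0.015/0.046) × 552 = 180.0000
Sum = 30.0000 + 180.0000 = 210.0000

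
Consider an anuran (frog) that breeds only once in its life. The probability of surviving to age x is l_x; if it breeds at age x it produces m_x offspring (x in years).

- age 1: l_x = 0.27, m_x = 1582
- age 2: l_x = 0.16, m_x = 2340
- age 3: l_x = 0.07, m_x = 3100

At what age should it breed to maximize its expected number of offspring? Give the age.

1

Expected offspring if breeding at age x = l_x × m_x:
  age 1: 0.27 × 1582 = 427.140
  age 2: 0.16 × 2340 = 374.400
  age 3: 0.07 × 3100 = 217.000
Maximum at age 1 (427.140).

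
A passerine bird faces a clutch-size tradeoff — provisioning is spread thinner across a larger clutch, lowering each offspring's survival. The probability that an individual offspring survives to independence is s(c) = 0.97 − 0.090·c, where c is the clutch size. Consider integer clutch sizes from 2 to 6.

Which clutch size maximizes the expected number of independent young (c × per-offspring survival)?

Expected independent young = c × s(c):
  c=2: 2 × 0.790 = 1.580
  c=3: 3 × 0.700 = 2.100
  c=4: 4 × 0.610 = 2.440
  c=5: 5 × 0.520 = 2.600
  c=6: 6 × 0.430 = 2.580
Maximum at c = 5 (2.600 independent young).

5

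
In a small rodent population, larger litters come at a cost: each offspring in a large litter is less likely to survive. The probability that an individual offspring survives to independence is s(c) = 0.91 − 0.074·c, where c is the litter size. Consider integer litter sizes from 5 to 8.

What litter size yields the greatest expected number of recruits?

6

Expected recruits = c × s(c):
  c=5: 5 × 0.540 = 2.700
  c=6: 6 × 0.466 = 2.796
  c=7: 7 × 0.392 = 2.744
  c=8: 8 × 0.318 = 2.544
Maximum at c = 6 (2.796 recruits).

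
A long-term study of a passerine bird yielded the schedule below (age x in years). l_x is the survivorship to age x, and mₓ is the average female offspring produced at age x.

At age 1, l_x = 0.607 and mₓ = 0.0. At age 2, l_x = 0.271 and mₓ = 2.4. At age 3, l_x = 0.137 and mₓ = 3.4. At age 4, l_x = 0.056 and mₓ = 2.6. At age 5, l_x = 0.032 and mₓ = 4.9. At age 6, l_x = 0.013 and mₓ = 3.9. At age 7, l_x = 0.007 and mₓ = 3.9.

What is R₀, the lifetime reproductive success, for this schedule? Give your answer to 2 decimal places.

1.50

R₀ = Σ l_x mₓ:
  age 1: 0.607 × 0.0 = 0.0000
  age 2: 0.271 × 2.4 = 0.6504
  age 3: 0.137 × 3.4 = 0.4658
  age 4: 0.056 × 2.6 = 0.1456
  age 5: 0.032 × 4.9 = 0.1568
  age 6: 0.013 × 3.9 = 0.0507
  age 7: 0.007 × 3.9 = 0.0273
R₀ = 0.0000 + 0.6504 + 0.4658 + 0.1456 + 0.1568 + 0.0507 + 0.0273 = 1.4966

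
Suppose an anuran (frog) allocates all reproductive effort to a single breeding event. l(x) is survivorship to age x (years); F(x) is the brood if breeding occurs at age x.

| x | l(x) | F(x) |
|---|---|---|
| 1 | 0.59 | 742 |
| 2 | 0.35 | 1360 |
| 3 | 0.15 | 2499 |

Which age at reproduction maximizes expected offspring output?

Expected offspring if breeding at age x = l(x) × F(x):
  age 1: 0.59 × 742 = 437.780
  age 2: 0.35 × 1360 = 476.000
  age 3: 0.15 × 2499 = 374.850
Maximum at age 2 (476.000).

2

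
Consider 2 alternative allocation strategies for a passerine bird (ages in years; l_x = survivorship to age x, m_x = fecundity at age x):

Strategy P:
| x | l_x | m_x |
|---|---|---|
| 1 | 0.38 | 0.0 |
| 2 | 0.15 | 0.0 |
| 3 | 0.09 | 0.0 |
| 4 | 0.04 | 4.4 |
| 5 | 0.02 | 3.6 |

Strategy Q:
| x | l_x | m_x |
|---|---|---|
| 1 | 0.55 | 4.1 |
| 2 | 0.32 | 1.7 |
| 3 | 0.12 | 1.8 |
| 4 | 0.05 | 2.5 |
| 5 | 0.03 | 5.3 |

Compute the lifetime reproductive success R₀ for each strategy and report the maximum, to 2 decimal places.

3.30

Strategy P: R₀ = 0.38×0.0 + 0.15×0.0 + 0.09×0.0 + 0.04×4.4 + 0.02×3.6 = 0.2480
Strategy Q: R₀ = 0.55×4.1 + 0.32×1.7 + 0.12×1.8 + 0.05×2.5 + 0.03×5.3 = 3.2990
Highest R₀: strategy Q with 3.2990.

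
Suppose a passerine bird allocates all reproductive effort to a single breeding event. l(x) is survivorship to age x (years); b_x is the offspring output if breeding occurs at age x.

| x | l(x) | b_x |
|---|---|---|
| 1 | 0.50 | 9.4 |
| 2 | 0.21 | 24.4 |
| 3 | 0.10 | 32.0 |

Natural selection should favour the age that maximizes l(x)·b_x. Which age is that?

Expected offspring if breeding at age x = l(x) × b_x:
  age 1: 0.50 × 9.4 = 4.700
  age 2: 0.21 × 24.4 = 5.124
  age 3: 0.10 × 32.0 = 3.200
Maximum at age 2 (5.124).

2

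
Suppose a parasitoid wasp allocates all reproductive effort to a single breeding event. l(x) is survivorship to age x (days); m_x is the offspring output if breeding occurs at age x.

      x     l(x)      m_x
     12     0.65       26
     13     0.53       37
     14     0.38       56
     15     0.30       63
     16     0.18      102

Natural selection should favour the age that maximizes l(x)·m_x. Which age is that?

Expected offspring if breeding at age x = l(x) × m_x:
  age 12: 0.65 × 26 = 16.900
  age 13: 0.53 × 37 = 19.610
  age 14: 0.38 × 56 = 21.280
  age 15: 0.30 × 63 = 18.900
  age 16: 0.18 × 102 = 18.360
Maximum at age 14 (21.280).

14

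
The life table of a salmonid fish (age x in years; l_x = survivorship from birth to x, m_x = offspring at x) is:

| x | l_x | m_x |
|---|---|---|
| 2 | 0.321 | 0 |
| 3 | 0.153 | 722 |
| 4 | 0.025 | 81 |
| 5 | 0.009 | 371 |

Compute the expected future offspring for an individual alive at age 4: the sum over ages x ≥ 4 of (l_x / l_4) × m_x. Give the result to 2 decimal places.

l_4 = 0.025. Conditional survival from age 4 to x is l_x / l_4.
  x=4: (0.025/0.025) × 81 = 81.0000
  x=5: (0.009/0.025) × 371 = 133.5600
Sum = 81.0000 + 133.5600 = 214.5600

214.56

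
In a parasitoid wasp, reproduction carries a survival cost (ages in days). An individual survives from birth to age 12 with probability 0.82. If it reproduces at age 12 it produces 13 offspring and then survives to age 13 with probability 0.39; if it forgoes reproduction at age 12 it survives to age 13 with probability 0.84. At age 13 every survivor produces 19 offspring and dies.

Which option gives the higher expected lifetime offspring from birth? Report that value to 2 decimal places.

breed at age 12: R₀ = 0.82 × (13 + 0.39 × 19) = 0.82 × 20.4100 = 16.7362
delay to age 13: R₀ = 0.82 × (0.84 × 19) = 0.82 × 15.9600 = 13.0872
Higher: breed at age 12 (16.7362).

16.74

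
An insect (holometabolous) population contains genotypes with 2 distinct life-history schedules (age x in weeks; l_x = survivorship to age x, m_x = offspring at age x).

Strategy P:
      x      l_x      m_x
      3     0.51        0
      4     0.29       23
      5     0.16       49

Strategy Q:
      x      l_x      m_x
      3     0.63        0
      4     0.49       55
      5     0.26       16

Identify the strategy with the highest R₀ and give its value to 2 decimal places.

31.11

Strategy P: R₀ = 0.51×0 + 0.29×23 + 0.16×49 = 14.5100
Strategy Q: R₀ = 0.63×0 + 0.49×55 + 0.26×16 = 31.1100
Highest R₀: strategy Q with 31.1100.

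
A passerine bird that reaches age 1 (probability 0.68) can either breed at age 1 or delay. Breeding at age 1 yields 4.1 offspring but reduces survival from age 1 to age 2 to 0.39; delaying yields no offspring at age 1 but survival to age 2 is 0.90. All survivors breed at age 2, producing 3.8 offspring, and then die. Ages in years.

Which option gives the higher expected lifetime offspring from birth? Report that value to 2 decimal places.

breed at age 1: R₀ = 0.68 × (4.1 + 0.39 × 3.8) = 0.68 × 5.5820 = 3.7958
delay to age 2: R₀ = 0.68 × (0.90 × 3.8) = 0.68 × 3.4200 = 2.3256
Higher: breed at age 1 (3.7958).

3.80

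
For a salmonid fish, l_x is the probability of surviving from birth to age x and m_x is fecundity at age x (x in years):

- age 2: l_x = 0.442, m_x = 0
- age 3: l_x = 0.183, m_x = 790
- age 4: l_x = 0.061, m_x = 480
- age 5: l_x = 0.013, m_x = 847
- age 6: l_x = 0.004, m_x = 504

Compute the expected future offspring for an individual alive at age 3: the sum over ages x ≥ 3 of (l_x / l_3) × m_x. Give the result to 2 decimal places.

1021.19

l_3 = 0.183. Conditional survival from age 3 to x is l_x / l_3.
  x=3: (0.183/0.183) × 790 = 790.0000
  x=4: (0.061/0.183) × 480 = 160.0000
  x=5: (0.013/0.183) × 847 = 60.1694
  x=6: (0.004/0.183) × 504 = 11.0164
Sum = 790.0000 + 160.0000 + 60.1694 + 11.0164 = 1021.1858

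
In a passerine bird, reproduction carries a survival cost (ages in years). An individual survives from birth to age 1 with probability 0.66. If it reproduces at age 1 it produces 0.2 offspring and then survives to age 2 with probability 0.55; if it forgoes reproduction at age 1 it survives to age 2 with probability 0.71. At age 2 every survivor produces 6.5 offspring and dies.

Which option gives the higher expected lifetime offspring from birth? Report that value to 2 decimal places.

breed at age 1: R₀ = 0.66 × (0.2 + 0.55 × 6.5) = 0.66 × 3.7750 = 2.4915
delay to age 2: R₀ = 0.66 × (0.71 × 6.5) = 0.66 × 4.6150 = 3.0459
Higher: delay to age 2 (3.0459).

3.05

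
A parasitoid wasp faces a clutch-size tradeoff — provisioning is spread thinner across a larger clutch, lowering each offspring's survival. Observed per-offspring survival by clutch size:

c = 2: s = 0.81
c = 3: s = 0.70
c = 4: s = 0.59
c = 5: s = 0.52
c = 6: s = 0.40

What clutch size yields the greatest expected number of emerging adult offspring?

Expected emerging adult offspring = c × s(c):
  c=2: 2 × 0.81 = 1.620
  c=3: 3 × 0.70 = 2.100
  c=4: 4 × 0.59 = 2.360
  c=5: 5 × 0.52 = 2.600
  c=6: 6 × 0.40 = 2.400
Maximum at c = 5 (2.600 emerging adult offspring).

5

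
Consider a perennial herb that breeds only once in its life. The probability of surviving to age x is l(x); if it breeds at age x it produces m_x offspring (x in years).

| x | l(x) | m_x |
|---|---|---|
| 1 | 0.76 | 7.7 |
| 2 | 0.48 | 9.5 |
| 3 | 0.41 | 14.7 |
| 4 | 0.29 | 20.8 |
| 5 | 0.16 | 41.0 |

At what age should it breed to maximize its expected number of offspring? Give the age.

Expected offspring if breeding at age x = l(x) × m_x:
  age 1: 0.76 × 7.7 = 5.852
  age 2: 0.48 × 9.5 = 4.560
  age 3: 0.41 × 14.7 = 6.027
  age 4: 0.29 × 20.8 = 6.032
  age 5: 0.16 × 41.0 = 6.560
Maximum at age 5 (6.560).

5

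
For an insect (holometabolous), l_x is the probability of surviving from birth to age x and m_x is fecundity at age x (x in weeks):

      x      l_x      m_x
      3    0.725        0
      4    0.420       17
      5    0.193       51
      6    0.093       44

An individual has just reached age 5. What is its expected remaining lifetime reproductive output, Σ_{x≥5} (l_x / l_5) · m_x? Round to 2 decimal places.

72.20

l_5 = 0.193. Conditional survival from age 5 to x is l_x / l_5.
  x=5: (0.193/0.193) × 51 = 51.0000
  x=6: (0.093/0.193) × 44 = 21.2021
Sum = 51.0000 + 21.2021 = 72.2021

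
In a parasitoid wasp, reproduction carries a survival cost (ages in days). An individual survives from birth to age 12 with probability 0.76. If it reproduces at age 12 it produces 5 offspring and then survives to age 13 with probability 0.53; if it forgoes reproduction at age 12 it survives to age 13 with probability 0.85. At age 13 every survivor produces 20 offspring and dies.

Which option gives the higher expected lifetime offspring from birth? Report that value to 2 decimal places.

breed at age 12: R₀ = 0.76 × (5 + 0.53 × 20) = 0.76 × 15.6000 = 11.8560
delay to age 13: R₀ = 0.76 × (0.85 × 20) = 0.76 × 17.0000 = 12.9200
Higher: delay to age 13 (12.9200).

12.92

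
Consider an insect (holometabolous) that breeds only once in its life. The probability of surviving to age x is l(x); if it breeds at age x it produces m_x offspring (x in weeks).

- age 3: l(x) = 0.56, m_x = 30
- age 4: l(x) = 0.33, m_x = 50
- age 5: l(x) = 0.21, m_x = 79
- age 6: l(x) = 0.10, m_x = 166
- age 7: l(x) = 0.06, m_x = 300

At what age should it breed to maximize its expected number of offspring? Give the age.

7

Expected offspring if breeding at age x = l(x) × m_x:
  age 3: 0.56 × 30 = 16.800
  age 4: 0.33 × 50 = 16.500
  age 5: 0.21 × 79 = 16.590
  age 6: 0.10 × 166 = 16.600
  age 7: 0.06 × 300 = 18.000
Maximum at age 7 (18.000).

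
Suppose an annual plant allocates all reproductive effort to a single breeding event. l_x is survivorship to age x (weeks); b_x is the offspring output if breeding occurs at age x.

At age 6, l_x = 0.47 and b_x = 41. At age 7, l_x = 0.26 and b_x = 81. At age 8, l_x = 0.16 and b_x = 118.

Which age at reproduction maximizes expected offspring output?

7

Expected offspring if breeding at age x = l_x × b_x:
  age 6: 0.47 × 41 = 19.270
  age 7: 0.26 × 81 = 21.060
  age 8: 0.16 × 118 = 18.880
Maximum at age 7 (21.060).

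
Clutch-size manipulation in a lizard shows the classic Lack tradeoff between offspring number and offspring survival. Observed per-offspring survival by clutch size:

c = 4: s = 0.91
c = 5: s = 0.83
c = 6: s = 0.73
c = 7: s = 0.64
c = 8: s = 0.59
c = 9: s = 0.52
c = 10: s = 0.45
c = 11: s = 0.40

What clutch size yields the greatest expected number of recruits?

Expected recruits = c × s(c):
  c=4: 4 × 0.91 = 3.640
  c=5: 5 × 0.83 = 4.150
  c=6: 6 × 0.73 = 4.380
  c=7: 7 × 0.64 = 4.480
  c=8: 8 × 0.59 = 4.720
  c=9: 9 × 0.52 = 4.680
  c=10: 10 × 0.45 = 4.500
  c=11: 11 × 0.40 = 4.400
Maximum at c = 8 (4.720 recruits).

8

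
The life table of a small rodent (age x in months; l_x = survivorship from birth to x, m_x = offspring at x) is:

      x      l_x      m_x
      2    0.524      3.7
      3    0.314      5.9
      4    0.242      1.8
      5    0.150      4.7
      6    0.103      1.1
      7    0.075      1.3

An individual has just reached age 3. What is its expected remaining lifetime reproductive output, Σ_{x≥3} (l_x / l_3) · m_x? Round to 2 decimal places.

10.20

l_3 = 0.314. Conditional survival from age 3 to x is l_x / l_3.
  x=3: (0.314/0.314) × 5.9 = 5.9000
  x=4: (0.242/0.314) × 1.8 = 1.3873
  x=5: (0.150/0.314) × 4.7 = 2.2452
  x=6: (0.103/0.314) × 1.1 = 0.3608
  x=7: (0.075/0.314) × 1.3 = 0.3105
Sum = 5.9000 + 1.3873 + 2.2452 + 0.3608 + 0.3105 = 10.2038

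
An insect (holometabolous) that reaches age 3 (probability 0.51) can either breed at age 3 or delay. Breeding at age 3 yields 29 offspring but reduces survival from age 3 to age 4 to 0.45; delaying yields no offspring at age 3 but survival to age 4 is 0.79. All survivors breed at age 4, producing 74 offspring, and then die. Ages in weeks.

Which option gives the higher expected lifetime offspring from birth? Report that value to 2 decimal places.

breed at age 3: R₀ = 0.51 × (29 + 0.45 × 74) = 0.51 × 62.3000 = 31.7730
delay to age 4: R₀ = 0.51 × (0.79 × 74) = 0.51 × 58.4600 = 29.8146
Higher: breed at age 3 (31.7730).

31.77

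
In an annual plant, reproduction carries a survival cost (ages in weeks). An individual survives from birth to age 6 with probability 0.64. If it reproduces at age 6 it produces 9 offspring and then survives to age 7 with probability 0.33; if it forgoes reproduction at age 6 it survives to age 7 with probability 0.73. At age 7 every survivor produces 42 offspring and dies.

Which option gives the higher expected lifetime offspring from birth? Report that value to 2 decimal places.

19.62

breed at age 6: R₀ = 0.64 × (9 + 0.33 × 42) = 0.64 × 22.8600 = 14.6304
delay to age 7: R₀ = 0.64 × (0.73 × 42) = 0.64 × 30.6600 = 19.6224
Higher: delay to age 7 (19.6224).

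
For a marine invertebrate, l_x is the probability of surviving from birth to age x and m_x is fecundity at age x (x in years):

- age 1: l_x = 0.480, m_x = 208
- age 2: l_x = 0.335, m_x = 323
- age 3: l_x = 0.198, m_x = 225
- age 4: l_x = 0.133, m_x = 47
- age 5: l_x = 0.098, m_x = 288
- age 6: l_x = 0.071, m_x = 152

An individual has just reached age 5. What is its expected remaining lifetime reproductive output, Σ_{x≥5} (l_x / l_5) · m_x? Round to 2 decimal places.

398.12

l_5 = 0.098. Conditional survival from age 5 to x is l_x / l_5.
  x=5: (0.098/0.098) × 288 = 288.0000
  x=6: (0.071/0.098) × 152 = 110.1224
Sum = 288.0000 + 110.1224 = 398.1224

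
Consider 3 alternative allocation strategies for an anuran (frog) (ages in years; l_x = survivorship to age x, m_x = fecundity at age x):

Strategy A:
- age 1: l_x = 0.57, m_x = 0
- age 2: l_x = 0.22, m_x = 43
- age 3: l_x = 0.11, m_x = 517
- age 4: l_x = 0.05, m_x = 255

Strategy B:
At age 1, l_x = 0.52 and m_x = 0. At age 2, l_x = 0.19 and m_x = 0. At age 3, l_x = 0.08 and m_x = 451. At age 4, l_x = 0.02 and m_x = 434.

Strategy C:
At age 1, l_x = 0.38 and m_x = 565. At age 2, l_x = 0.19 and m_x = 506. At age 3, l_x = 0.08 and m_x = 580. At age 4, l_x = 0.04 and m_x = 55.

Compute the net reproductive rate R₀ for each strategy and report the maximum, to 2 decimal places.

359.44

Strategy A: R₀ = 0.57×0 + 0.22×43 + 0.11×517 + 0.05×255 = 79.0800
Strategy B: R₀ = 0.52×0 + 0.19×0 + 0.08×451 + 0.02×434 = 44.7600
Strategy C: R₀ = 0.38×565 + 0.19×506 + 0.08×580 + 0.04×55 = 359.4400
Highest R₀: strategy C with 359.4400.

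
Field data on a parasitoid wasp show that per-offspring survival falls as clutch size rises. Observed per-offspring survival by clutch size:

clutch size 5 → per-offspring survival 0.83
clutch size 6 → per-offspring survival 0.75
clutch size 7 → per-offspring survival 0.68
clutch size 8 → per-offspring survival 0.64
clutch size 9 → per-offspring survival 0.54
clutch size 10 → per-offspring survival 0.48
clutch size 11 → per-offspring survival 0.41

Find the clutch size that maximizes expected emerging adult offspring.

8

Expected emerging adult offspring = c × s(c):
  c=5: 5 × 0.83 = 4.150
  c=6: 6 × 0.75 = 4.500
  c=7: 7 × 0.68 = 4.760
  c=8: 8 × 0.64 = 5.120
  c=9: 9 × 0.54 = 4.860
  c=10: 10 × 0.48 = 4.800
  c=11: 11 × 0.41 = 4.510
Maximum at c = 8 (5.120 emerging adult offspring).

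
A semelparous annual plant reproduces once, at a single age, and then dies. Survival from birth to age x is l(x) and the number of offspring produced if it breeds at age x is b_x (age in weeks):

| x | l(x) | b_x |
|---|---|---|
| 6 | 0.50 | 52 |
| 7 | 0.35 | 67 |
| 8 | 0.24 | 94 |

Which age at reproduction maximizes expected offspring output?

Expected offspring if breeding at age x = l(x) × b_x:
  age 6: 0.50 × 52 = 26.000
  age 7: 0.35 × 67 = 23.450
  age 8: 0.24 × 94 = 22.560
Maximum at age 6 (26.000).

6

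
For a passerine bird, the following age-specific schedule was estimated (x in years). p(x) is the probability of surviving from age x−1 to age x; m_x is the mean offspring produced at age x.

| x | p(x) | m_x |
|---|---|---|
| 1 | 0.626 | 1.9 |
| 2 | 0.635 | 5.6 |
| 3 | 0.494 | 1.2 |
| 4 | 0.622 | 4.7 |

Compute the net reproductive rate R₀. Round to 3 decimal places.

4.225

Survivorship from birth: l_x = p_1·p_2·…·p_x.
  l_1 = 0.62600
  l_2 = 0.39751
  l_3 = 0.19637
  l_4 = 0.12214
R₀ = Σ l_x m_x:
  age 1: 0.62600 × 1.9 = 1.1894
  age 2: 0.39751 × 5.6 = 2.2261
  age 3: 0.19637 × 1.2 = 0.2356
  age 4: 0.12214 × 4.7 = 0.5741
R₀ = 1.1894 + 2.2261 + 0.2356 + 0.5741 = 4.2252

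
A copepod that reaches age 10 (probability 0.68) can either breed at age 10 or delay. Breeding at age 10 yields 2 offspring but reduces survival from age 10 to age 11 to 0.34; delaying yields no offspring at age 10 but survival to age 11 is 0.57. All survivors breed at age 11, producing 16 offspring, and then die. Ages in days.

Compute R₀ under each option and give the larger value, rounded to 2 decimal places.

6.20

breed at age 10: R₀ = 0.68 × (2 + 0.34 × 16) = 0.68 × 7.4400 = 5.0592
delay to age 11: R₀ = 0.68 × (0.57 × 16) = 0.68 × 9.1200 = 6.2016
Higher: delay to age 11 (6.2016).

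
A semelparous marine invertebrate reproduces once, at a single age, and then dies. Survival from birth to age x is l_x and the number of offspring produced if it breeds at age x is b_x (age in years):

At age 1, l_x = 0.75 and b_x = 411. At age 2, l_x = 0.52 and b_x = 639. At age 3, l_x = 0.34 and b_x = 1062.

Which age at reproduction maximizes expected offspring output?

Expected offspring if breeding at age x = l_x × b_x:
  age 1: 0.75 × 411 = 308.250
  age 2: 0.52 × 639 = 332.280
  age 3: 0.34 × 1062 = 361.080
Maximum at age 3 (361.080).

3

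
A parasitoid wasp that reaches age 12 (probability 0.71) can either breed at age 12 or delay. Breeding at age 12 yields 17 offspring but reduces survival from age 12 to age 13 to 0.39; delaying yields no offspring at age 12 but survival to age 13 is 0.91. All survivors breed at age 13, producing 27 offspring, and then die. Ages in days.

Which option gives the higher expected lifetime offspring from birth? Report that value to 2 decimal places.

breed at age 12: R₀ = 0.71 × (17 + 0.39 × 27) = 0.71 × 27.5300 = 19.5463
delay to age 13: R₀ = 0.71 × (0.91 × 27) = 0.71 × 24.5700 = 17.4447
Higher: breed at age 12 (19.5463).

19.55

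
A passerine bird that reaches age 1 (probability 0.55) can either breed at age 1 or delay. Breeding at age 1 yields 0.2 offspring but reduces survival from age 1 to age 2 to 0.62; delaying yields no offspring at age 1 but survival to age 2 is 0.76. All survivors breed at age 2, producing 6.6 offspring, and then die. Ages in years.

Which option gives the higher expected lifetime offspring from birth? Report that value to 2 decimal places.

2.76

breed at age 1: R₀ = 0.55 × (0.2 + 0.62 × 6.6) = 0.55 × 4.2920 = 2.3606
delay to age 2: R₀ = 0.55 × (0.76 × 6.6) = 0.55 × 5.0160 = 2.7588
Higher: delay to age 2 (2.7588).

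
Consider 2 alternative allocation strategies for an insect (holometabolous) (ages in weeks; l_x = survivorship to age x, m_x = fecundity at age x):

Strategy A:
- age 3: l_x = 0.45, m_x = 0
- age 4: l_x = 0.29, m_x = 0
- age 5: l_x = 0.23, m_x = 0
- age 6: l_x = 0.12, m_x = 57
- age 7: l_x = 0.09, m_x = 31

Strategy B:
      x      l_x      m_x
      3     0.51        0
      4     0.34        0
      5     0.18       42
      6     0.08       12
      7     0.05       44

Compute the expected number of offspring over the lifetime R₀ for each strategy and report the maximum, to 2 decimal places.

10.72

Strategy A: R₀ = 0.45×0 + 0.29×0 + 0.23×0 + 0.12×57 + 0.09×31 = 9.6300
Strategy B: R₀ = 0.51×0 + 0.34×0 + 0.18×42 + 0.08×12 + 0.05×44 = 10.7200
Highest R₀: strategy B with 10.7200.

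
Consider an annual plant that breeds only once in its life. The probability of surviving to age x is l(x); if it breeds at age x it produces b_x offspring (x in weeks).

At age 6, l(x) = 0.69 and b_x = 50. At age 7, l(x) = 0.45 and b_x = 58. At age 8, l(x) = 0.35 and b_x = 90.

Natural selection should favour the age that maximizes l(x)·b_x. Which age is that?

Expected offspring if breeding at age x = l(x) × b_x:
  age 6: 0.69 × 50 = 34.500
  age 7: 0.45 × 58 = 26.100
  age 8: 0.35 × 90 = 31.500
Maximum at age 6 (34.500).

6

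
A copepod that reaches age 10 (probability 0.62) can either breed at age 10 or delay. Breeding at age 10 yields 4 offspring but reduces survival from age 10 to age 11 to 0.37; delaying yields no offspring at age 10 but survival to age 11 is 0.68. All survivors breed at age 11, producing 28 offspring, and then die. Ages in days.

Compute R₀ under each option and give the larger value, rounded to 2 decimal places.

breed at age 10: R₀ = 0.62 × (4 + 0.37 × 28) = 0.62 × 14.3600 = 8.9032
delay to age 11: R₀ = 0.62 × (0.68 × 28) = 0.62 × 19.0400 = 11.8048
Higher: delay to age 11 (11.8048).

11.80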